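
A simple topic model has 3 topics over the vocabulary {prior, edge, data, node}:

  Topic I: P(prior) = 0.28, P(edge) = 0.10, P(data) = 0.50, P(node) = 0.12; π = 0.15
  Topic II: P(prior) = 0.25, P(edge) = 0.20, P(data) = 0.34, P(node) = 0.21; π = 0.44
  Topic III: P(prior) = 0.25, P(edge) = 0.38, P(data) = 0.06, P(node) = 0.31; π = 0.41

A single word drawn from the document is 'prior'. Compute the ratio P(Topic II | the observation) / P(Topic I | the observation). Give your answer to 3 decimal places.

Posterior odds = (w_i f_i(x)) / (w_j f_j(x)); the normalising sum cancels.
Component likelihoods at x = 'prior':
  p_I = 0.28
  p_II = 0.25
  p_III = 0.25
Posterior odds = (w_II·p_II) / (w_I·p_I) = (0.44·0.25) / (0.15·0.28) = 0.11 / 0.042 ≈ 2.619

2.619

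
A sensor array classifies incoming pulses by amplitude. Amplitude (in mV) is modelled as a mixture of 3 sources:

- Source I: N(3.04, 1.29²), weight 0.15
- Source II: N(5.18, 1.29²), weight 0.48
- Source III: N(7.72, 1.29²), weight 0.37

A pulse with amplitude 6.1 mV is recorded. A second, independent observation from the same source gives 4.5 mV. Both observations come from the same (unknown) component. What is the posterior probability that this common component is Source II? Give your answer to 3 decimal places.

0.964

P(component k | x) = P(Z=k)·f_k(x) / marginal(x), where marginal(x) = Σ_j P(Z=j)·f_j(x).
Since both observations come from the same component, the likelihood for component k is f_k(x₁)·f_k(x₂).
  f_I = [(1/(1.29·√(2π)))·exp(−(6.1−3.04)²/(2·1.29²)) = 0.309258·exp(-2.81341) = 0.0185554] × [0.162993] = 0.00302441
  f_II = [(1/(1.29·√(2π)))·exp(−(6.1−5.18)²/(2·1.29²)) = 0.309258·exp(-0.25431) = 0.239814] × [0.269142] = 0.0645441
  f_III = [(1/(1.29·√(2π)))·exp(−(6.1−7.72)²/(2·1.29²)) = 0.309258·exp(-0.78853) = 0.140561] × [0.01372] = 0.0019285
Unnormalised posteriors:
  P(Z=I)·f_I = 0.15 × 0.00302441 = 0.000453661
  P(Z=II)·f_II = 0.48 × 0.0645441 = 0.0309812
  P(Z=III)·f_III = 0.37 × 0.0019285 = 0.000713545
Evidence: 0.000453661 + 0.0309812 + 0.000713545 = 0.0321484
So the posterior for Source II is 0.0309812 / 0.0321484 ≈ 0.964.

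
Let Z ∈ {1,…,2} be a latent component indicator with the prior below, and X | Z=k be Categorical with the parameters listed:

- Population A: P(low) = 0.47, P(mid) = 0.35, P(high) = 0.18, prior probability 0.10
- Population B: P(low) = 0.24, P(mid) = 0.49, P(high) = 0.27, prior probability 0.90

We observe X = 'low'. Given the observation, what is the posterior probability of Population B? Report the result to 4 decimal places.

0.8213

P(component k | x) = P(Z=k)·f_k(x) / marginal(x), where marginal(x) = Σ_j P(Z=j)·f_j(x).
Categorical probabilities:
  L_A = P(low | comp) = 0.47
  L_B = P(low | comp) = 0.24
Unnormalised posteriors:
  P(Z=A)·L_A = 0.10 × 0.47 = 0.047
  P(Z=B)·L_B = 0.90 × 0.24 = 0.216
Normaliser: 0.047 + 0.216 = 0.263
P(Population B | data) = 0.216 / 0.263 ≈ 0.8213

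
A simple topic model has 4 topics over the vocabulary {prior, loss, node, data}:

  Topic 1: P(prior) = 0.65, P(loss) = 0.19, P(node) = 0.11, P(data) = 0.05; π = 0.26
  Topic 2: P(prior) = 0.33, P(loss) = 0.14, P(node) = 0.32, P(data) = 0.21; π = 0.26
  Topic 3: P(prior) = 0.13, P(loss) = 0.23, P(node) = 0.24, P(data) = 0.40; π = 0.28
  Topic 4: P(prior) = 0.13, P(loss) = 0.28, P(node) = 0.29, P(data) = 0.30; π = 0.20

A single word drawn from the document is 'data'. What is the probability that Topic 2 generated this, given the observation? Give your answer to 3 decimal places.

0.228

P(component k | x) = w_k·f_k(x) / marginal(x), where marginal(x) = Σ_j w_j·f_j(x).
Categorical probabilities:
  L_1 = P(data | comp) = 0.05
  L_2 = P(data | comp) = 0.21
  L_3 = P(data | comp) = 0.40
  L_4 = P(data | comp) = 0.30
Prior × likelihood for each component:
  w_1·L_1 = 0.26 × 0.05 = 0.013
  w_2·L_2 = 0.26 × 0.21 = 0.0546
  w_3·L_3 = 0.28 × 0.4 = 0.112
  w_4·L_4 = 0.20 × 0.3 = 0.06
Marginal: 0.013 + 0.0546 + 0.112 + 0.06 = 0.2396
Responsibility of Topic 2: 0.0546 / 0.2396 ≈ 0.228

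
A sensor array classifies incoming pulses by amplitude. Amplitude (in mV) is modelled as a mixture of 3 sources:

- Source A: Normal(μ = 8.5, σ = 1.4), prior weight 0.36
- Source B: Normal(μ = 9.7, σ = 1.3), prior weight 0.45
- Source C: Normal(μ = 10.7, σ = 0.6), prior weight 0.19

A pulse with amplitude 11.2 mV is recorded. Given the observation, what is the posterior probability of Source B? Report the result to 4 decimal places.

0.4027

Apply Bayes' rule: the posterior for each component is proportional to its prior times its likelihood at x.
Evaluate each component's likelihood at the observed value:
  p_A = (1/(1.4·√(2π)))·exp(−(11.2−8.5)²/(2·1.4²)) = 0.284959·exp(-1.85969) = 0.0443739
  p_B = (1/(1.3·√(2π)))·exp(−(11.2−9.7)²/(2·1.3²)) = 0.306879·exp(-0.66568) = 0.157712
  p_C = (1/(0.6·√(2π)))·exp(−(11.2−10.7)²/(2·0.6²)) = 0.664904·exp(-0.34722) = 0.469853
Multiply by the mixture weights:
  π_A·p_A = 0.36 × 0.0443739 = 0.0159746
  π_B·p_B = 0.45 × 0.157712 = 0.0709705
  π_C·p_C = 0.19 × 0.469853 = 0.0892721
Marginal: 0.0159746 + 0.0709705 + 0.0892721 = 0.176217
Responsibility of Source B: 0.0709705 / 0.176217 ≈ 0.4027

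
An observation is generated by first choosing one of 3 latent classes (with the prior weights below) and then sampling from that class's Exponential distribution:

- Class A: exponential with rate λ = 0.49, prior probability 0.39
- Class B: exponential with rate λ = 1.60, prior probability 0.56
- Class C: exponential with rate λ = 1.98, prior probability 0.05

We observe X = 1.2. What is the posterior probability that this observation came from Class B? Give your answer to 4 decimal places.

0.5325

The responsibility of component k is w_k f_k(x) divided by Σ_j w_j f_j(x).
Exponential densities:
  p_A = 0.49·e^(−0.49·1.2) = 0.49·e^(−0.5880) = 0.272164
  p_B = 1.60·e^(−1.60·1.2) = 1.60·e^(−1.9200) = 0.234571
  p_C = 1.98·e^(−1.98·1.2) = 1.98·e^(−2.3760) = 0.183985
Prior × likelihood for each component:
  w_A·p_A = 0.39 × 0.272164 = 0.106144
  w_B·p_B = 0.56 × 0.234571 = 0.13136
  w_C·p_C = 0.05 × 0.183985 = 0.00919923
Sum: 0.106144 + 0.13136 + 0.00919923 = 0.246703
P(Class B | x) ≈ 0.5325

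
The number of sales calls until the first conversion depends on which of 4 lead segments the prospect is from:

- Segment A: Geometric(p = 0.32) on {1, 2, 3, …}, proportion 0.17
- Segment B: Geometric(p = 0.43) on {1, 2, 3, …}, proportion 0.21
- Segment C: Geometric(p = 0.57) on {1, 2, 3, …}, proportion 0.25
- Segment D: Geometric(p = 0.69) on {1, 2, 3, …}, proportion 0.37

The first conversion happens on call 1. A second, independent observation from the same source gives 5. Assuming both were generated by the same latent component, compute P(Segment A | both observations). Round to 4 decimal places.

0.3045

Apply Bayes' rule: the posterior for each component is proportional to its prior times its likelihood at x.
Since both observations come from the same component, the likelihood for component k is f_k(x₁)·f_k(x₂).
  L_A = [0.32·(1−0.32)^0 = 0.32·1 = 0.32] × [0.0684204] = 0.0218945
  L_B = [0.43·(1−0.43)^0 = 0.43·1 = 0.43] × [0.0453908] = 0.019518
  L_C = [0.57·(1−0.57)^0 = 0.57·1 = 0.57] × [0.0194872] = 0.0111077
  L_D = [0.69·(1−0.69)^0 = 0.69·1 = 0.69] × [0.00637229] = 0.00439688
Unnormalised posteriors:
  P(Z=A)·L_A = 0.17 × 0.0218945 = 0.00372207
  P(Z=B)·L_B = 0.21 × 0.019518 = 0.00409879
  P(Z=C)·L_C = 0.25 × 0.0111077 = 0.00277692
  P(Z=D)·L_D = 0.37 × 0.00439688 = 0.00162685
Denominator: 0.00372207 + 0.00409879 + 0.00277692 + 0.00162685 = 0.0122246
Responsibility of Segment A: 0.00372207 / 0.0122246 ≈ 0.3045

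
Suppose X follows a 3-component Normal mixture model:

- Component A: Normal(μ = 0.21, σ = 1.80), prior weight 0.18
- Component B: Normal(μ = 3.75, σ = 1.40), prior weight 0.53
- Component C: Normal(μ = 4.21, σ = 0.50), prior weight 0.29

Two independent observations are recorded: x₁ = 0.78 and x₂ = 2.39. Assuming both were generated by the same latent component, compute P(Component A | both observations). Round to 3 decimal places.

Posterior ∝ prior × likelihood, so P(k | x) ∝ π_k f_k(x); normalise over all components.
Since both observations come from the same component, the likelihood for component k is f_k(x₁)·f_k(x₂).
  L_A = [(1/(1.80·√(2π)))·exp(−(0.78−0.21)²/(2·1.80²)) = 0.221635·exp(-0.05014) = 0.210796] × [0.106446] = 0.0224383
  L_B = [(1/(1.40·√(2π)))·exp(−(0.78−3.75)²/(2·1.40²)) = 0.284959·exp(-2.25023) = 0.0300275] × [0.177773] = 0.00533809
  L_C = [(1/(0.50·√(2π)))·exp(−(0.78−4.21)²/(2·0.50²)) = 0.797885·exp(-23.52980) = 4.82034e-11] × [0.00105883] = 5.10392e-14
Weight by the priors:
  π_A·L_A = 0.18 × 0.0224383 = 0.0040389
  π_B·L_B = 0.53 × 0.00533809 = 0.00282919
  π_C·L_C = 0.29 × 5.10392e-14 = 1.48014e-14
Normaliser: 0.0040389 + 0.00282919 + 1.48014e-14 = 0.00686809
Responsibility of Component A: 0.0040389 / 0.00686809 ≈ 0.588

0.588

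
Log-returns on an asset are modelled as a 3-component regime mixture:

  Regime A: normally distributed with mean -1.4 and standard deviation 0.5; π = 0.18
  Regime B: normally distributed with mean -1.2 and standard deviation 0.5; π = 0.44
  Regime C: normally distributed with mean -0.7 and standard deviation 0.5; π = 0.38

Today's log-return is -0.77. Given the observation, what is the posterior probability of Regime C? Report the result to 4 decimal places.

0.4940

P(component k | x) = π_k·f_k(x) / marginal(x), where marginal(x) = Σ_j π_j·f_j(x).
Evaluate each component's likelihood at the observed value:
  f_A = 0.360742
  f_B = 0.551236
  f_C = 0.790103
Weight by the priors:
  π_A·f_A = 0.18 × 0.360742 = 0.0649336
  π_B·f_B = 0.44 × 0.551236 = 0.242544
  π_C·f_C = 0.38 × 0.790103 = 0.300239
Denominator: 0.0649336 + 0.242544 + 0.300239 = 0.607717
P(Regime C | -0.77) ≈ 0.4940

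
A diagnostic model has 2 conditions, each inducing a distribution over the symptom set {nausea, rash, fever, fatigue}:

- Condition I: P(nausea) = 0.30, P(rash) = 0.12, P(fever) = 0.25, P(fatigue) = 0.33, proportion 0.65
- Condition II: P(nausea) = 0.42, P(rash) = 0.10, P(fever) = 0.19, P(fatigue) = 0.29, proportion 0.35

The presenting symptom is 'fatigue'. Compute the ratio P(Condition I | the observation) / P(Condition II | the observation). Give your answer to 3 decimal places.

2.113

Posterior odds = (w_i f_i(x)) / (w_j f_j(x)); the normalising sum cancels.
Categorical probabilities:
  p_I = 0.33
  p_II = 0.29
Posterior odds = (w_I·p_I) / (w_II·p_II) = (0.65·0.33) / (0.35·0.29) = 0.2145 / 0.1015 ≈ 2.113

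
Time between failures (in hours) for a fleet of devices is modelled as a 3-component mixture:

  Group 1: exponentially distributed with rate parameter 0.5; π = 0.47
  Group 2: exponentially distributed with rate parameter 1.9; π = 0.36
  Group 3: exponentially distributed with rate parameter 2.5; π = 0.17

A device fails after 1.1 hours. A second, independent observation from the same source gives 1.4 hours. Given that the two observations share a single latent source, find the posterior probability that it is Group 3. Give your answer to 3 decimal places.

The responsibility of component k is π_k f_k(x) divided by Σ_j π_j f_j(x).
Since both observations come from the same component, the likelihood for component k is f_k(x₁)·f_k(x₂).
  L_1 = [0.288475] × [0.248293] = 0.0716262
  L_2 = [0.235006] × [0.132902] = 0.0312326
  L_3 = [0.15982] × [0.0754935] = 0.0120653
Multiply by the mixture weights:
  π_1·L_1 = 0.47 × 0.0716262 = 0.0336643
  π_2·L_2 = 0.36 × 0.0312326 = 0.0112437
  π_3·L_3 = 0.17 × 0.0120653 = 0.00205111
Marginal: 0.0336643 + 0.0112437 + 0.00205111 = 0.0469592
P(Group 3 | x) = 0.00205111 / 0.0469592 ≈ 0.044

0.044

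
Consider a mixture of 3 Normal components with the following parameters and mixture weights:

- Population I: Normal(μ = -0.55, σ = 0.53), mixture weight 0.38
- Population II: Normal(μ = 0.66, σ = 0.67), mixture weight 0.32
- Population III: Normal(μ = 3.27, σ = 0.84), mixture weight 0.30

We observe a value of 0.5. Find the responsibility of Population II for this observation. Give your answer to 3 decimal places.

The responsibility of component k is w_k f_k(x) divided by Σ_j w_j f_j(x).
Normal densities:
  L_I = (1/(0.53·√(2π)))·exp(−(0.5−-0.55)²/(2·0.53²)) = 0.752721·exp(-1.96244) = 0.105769
  L_II = (1/(0.67·√(2π)))·exp(−(0.5−0.66)²/(2·0.67²)) = 0.595436·exp(-0.02851) = 0.578698
  L_III = (1/(0.84·√(2π)))·exp(−(0.5−3.27)²/(2·0.84²)) = 0.474931·exp(-5.43715) = 0.00206685
Prior × likelihood for each component:
  w_I·L_I = 0.38 × 0.105769 = 0.040192
  w_II·L_II = 0.32 × 0.578698 = 0.185183
  w_III·L_III = 0.30 × 0.00206685 = 0.000620054
Denominator: 0.040192 + 0.185183 + 0.000620054 = 0.225995
P(Population II | 0.5) ≈ 0.819

0.819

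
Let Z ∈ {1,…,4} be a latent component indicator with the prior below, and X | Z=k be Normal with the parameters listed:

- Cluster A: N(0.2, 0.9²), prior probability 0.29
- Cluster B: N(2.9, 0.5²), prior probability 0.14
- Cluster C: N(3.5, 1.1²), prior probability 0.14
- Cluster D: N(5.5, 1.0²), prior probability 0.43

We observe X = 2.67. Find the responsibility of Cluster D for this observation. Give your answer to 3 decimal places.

0.022

By Bayes' theorem, P(k | x) = π_k f_k(x) / Σ_j π_j f_j(x).
Evaluate each component's likelihood at the observed value:
  L_A = (1/(0.9·√(2π)))·exp(−(2.67−0.2)²/(2·0.9²)) = 0.443269·exp(-3.76599) = 0.0102594
  L_B = (1/(0.5·√(2π)))·exp(−(2.67−2.9)²/(2·0.5²)) = 0.797885·exp(-0.10580) = 0.717781
  L_C = (1/(1.1·√(2π)))·exp(−(2.67−3.5)²/(2·1.1²)) = 0.362675·exp(-0.28467) = 0.272827
  L_D = (1/(1.0·√(2π)))·exp(−(2.67−5.5)²/(2·1.0²)) = 0.398942·exp(-4.00445) = 0.00727444
Unnormalised posteriors:
  π_A·L_A = 0.29 × 0.0102594 = 0.00297521
  π_B·L_B = 0.14 × 0.717781 = 0.100489
  π_C·L_C = 0.14 × 0.272827 = 0.0381958
  π_D·L_D = 0.43 × 0.00727444 = 0.00312801
Marginal: 0.00297521 + 0.100489 + 0.0381958 + 0.00312801 = 0.144788
P(Cluster D | the observation) ≈ 0.022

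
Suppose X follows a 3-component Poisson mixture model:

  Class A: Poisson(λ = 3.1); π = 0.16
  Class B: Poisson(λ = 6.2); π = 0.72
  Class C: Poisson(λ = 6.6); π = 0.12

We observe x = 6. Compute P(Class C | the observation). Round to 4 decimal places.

0.1311

The responsibility of component k is π_k f_k(x) divided by Σ_j π_j f_j(x).
Evaluate each component's likelihood at the observed value:
  L_A = 0.0555296
  L_B = 0.1601
  L_C = 0.156166
Unnormalised posteriors:
  π_A·L_A = 0.16 × 0.0555296 = 0.00888474
  π_B·L_B = 0.72 × 0.1601 = 0.115272
  π_C·L_C = 0.12 × 0.156166 = 0.01874
Sum: 0.00888474 + 0.115272 + 0.01874 = 0.142897
Responsibility of Class C: 0.01874 / 0.142897 ≈ 0.1311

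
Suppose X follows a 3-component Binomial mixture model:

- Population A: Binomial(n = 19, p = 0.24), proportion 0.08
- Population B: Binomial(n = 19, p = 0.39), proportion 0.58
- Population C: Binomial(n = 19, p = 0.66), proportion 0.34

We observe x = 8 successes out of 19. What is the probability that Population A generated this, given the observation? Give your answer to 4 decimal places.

P(component k | x) = π_k·f_k(x) / marginal(x), where marginal(x) = Σ_j π_j·f_j(x).
Binomial probabilities:
  L_A = 0.0406497
  L_B = 0.176021
  L_C = 0.0191002
Unnormalised posteriors:
  π_A·L_A = 0.08 × 0.0406497 = 0.00325198
  π_B·L_B = 0.58 × 0.176021 = 0.102092
  π_C·L_C = 0.34 × 0.0191002 = 0.00649407
Sum: 0.00325198 + 0.102092 + 0.00649407 = 0.111838
So the posterior for Population A is 0.00325198 / 0.111838 ≈ 0.0291.

0.0291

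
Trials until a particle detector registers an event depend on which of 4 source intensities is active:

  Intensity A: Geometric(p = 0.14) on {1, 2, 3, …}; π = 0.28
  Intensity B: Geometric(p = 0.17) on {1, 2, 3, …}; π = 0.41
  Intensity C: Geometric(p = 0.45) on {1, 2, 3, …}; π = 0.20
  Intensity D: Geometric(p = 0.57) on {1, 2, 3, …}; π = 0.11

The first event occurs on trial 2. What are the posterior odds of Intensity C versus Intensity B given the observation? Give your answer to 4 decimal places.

Only the two components matter; the odds are (P(Z=i) f_i(x)) / (P(Z=j) f_j(x)).
Geometric probabilities:
  f_A = 0.14·(1−0.14)^1 = 0.14·0.86 = 0.1204
  f_B = 0.17·(1−0.17)^1 = 0.17·0.83 = 0.1411
  f_C = 0.45·(1−0.45)^1 = 0.45·0.55 = 0.2475
  f_D = 0.57·(1−0.57)^1 = 0.57·0.43 = 0.2451
0.0495 / 0.057851 ≈ 0.8556

0.8556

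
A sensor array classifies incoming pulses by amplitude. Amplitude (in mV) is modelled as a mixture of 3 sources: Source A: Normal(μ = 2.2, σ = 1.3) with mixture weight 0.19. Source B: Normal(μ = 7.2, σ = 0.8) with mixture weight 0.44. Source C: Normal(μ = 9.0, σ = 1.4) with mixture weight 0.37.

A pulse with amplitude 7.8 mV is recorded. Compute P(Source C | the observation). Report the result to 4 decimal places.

Posterior ∝ prior × likelihood, so P(k | x) ∝ P(Z=k) f_k(x); normalise over all components.
Component likelihoods at x = 7.8 mV:
  f_A = (1/(1.3·√(2π)))·exp(−(7.8−2.2)²/(2·1.3²)) = 0.306879·exp(-9.27811) = 2.86772e-05
  f_B = (1/(0.8·√(2π)))·exp(−(7.8−7.2)²/(2·0.8²)) = 0.498678·exp(-0.28125) = 0.376422
  f_C = (1/(1.4·√(2π)))·exp(−(7.8−9.0)²/(2·1.4²)) = 0.284959·exp(-0.36735) = 0.197354
Unnormalised posteriors:
  P(Z=A)·f_A = 0.19 × 2.86772e-05 = 5.44866e-06
  P(Z=B)·f_B = 0.44 × 0.376422 = 0.165626
  P(Z=C)·f_C = 0.37 × 0.197354 = 0.0730209
Marginal: 5.44866e-06 + 0.165626 + 0.0730209 = 0.238652
P(Source C | data) ≈ 0.3060

0.3060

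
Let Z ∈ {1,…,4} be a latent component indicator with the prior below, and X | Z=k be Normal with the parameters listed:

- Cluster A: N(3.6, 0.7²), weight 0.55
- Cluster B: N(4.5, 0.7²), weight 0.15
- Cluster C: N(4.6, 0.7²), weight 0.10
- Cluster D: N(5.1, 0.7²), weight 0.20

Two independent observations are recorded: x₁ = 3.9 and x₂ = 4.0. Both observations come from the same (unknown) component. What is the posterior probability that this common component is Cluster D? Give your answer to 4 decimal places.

Posterior ∝ prior × likelihood, so P(k | x) ∝ π_k f_k(x); normalise over all components.
Since both observations come from the same component, the likelihood for component k is f_k(x₁)·f_k(x₂).
  L_A = [0.51991] × [0.484068] = 0.251672
  L_B = [0.394707] × [0.441593] = 0.1743
  L_C = [0.345672] × [0.394707] = 0.136439
  L_D = [0.131119] × [0.165803] = 0.0217398
Unnormalised posteriors:
  π_A·L_A = 0.55 × 0.251672 = 0.13842
  π_B·L_B = 0.15 × 0.1743 = 0.026145
  π_C·L_C = 0.10 × 0.136439 = 0.0136439
  π_D·L_D = 0.20 × 0.0217398 = 0.00434797
Normaliser: 0.13842 + 0.026145 + 0.0136439 + 0.00434797 = 0.182556
P(Cluster D | x₁, x₂) ≈ 0.0238

0.0238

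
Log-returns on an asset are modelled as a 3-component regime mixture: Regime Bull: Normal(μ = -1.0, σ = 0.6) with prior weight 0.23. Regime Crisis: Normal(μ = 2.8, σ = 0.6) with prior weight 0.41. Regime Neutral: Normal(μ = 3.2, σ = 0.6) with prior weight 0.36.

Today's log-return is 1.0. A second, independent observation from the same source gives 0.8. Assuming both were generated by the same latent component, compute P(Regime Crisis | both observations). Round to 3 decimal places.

0.637

By Bayes' theorem, P(k | x) = π_k f_k(x) / Σ_j π_j f_j(x).
Since both observations come from the same component, the likelihood for component k is f_k(x₁)·f_k(x₂).
  f_Bull = [(1/(0.6·√(2π)))·exp(−(1.0−-1.0)²/(2·0.6²)) = 0.664904·exp(-5.55556) = 0.00257046] × [0.00738641] = 1.89865e-05
  f_Crisis = [(1/(0.6·√(2π)))·exp(−(1.0−2.8)²/(2·0.6²)) = 0.664904·exp(-4.50000) = 0.00738641] × [0.00257046] = 1.89865e-05
  f_Neutral = [(1/(0.6·√(2π)))·exp(−(1.0−3.2)²/(2·0.6²)) = 0.664904·exp(-6.72222) = 0.000800451] × [0.00022305] = 1.78541e-07
Weight by the priors:
  π_Bull·f_Bull = 0.23 × 1.89865e-05 = 4.3669e-06
  π_Crisis·f_Crisis = 0.41 × 1.89865e-05 = 7.78447e-06
  π_Neutral·f_Neutral = 0.36 × 1.78541e-07 = 6.42747e-08
Marginal: 4.3669e-06 + 7.78447e-06 + 6.42747e-08 = 1.22156e-05
P(Regime Crisis | data) = 7.78447e-06 / 1.22156e-05 ≈ 0.637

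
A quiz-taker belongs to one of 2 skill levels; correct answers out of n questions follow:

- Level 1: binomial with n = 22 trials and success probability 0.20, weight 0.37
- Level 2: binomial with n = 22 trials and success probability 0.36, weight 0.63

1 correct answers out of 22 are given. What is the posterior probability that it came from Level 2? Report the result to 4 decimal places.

0.0275

Apply Bayes' rule: the posterior for each component is proportional to its prior times its likelihood at x.
Evaluate each component's likelihood at the observed value:
  f_1 = C(22,1)·0.20^1·0.80^21 = 22·0.2·0.00922337 = 0.0405828
  f_2 = C(22,1)·0.36^1·0.64^21 = 22·0.36·8.50706e-05 = 0.000673759
Weight by the priors:
  π_1·f_1 = 0.37 × 0.0405828 = 0.0150156
  π_2·f_2 = 0.63 × 0.000673759 = 0.000424468
Denominator: 0.0150156 + 0.000424468 = 0.0154401
P(Level 2 | data) = 0.000424468 / 0.0154401 ≈ 0.0275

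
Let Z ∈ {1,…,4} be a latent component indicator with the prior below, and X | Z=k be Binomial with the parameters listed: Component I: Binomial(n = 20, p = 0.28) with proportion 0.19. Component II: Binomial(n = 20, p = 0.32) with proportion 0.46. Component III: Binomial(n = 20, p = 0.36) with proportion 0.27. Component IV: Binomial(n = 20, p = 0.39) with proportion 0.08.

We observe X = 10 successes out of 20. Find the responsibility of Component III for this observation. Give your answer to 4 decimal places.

0.3913

By Bayes' theorem, P(k | x) = P(Z=k) f_k(x) / Σ_j P(Z=j) f_j(x).
Evaluate each component's likelihood at the observed value:
  f_I = 0.0204882
  f_II = 0.0439731
  f_III = 0.0778795
  f_IV = 0.107286
Prior × likelihood for each component:
  P(Z=I)·f_I = 0.19 × 0.0204882 = 0.00389276
  P(Z=II)·f_II = 0.46 × 0.0439731 = 0.0202276
  P(Z=III)·f_III = 0.27 × 0.0778795 = 0.0210275
  P(Z=IV)·f_IV = 0.08 × 0.107286 = 0.00858288
Sum: 0.00389276 + 0.0202276 + 0.0210275 + 0.00858288 = 0.0537308
Responsibility of Component III: 0.0210275 / 0.0537308 ≈ 0.3913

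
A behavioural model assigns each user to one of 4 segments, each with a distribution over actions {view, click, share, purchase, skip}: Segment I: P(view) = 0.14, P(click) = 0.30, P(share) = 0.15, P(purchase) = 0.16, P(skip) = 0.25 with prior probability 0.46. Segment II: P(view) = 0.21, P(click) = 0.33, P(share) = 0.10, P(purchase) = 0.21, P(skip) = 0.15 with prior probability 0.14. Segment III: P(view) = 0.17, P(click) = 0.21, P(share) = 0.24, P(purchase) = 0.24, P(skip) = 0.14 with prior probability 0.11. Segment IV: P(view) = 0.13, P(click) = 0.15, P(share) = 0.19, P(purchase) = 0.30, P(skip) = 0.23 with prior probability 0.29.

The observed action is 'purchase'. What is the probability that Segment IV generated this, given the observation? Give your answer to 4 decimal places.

P(component k | x) = π_k·f_k(x) / marginal(x), where marginal(x) = Σ_j π_j·f_j(x).
Component likelihoods at x = 'purchase':
  L_I = P(purchase | comp) = 0.16
  L_II = P(purchase | comp) = 0.21
  L_III = P(purchase | comp) = 0.24
  L_IV = P(purchase | comp) = 0.30
Prior × likelihood for each component:
  π_I·L_I = 0.46 × 0.16 = 0.0736
  π_II·L_II = 0.14 × 0.21 = 0.0294
  π_III·L_III = 0.11 × 0.24 = 0.0264
  π_IV·L_IV = 0.29 × 0.3 = 0.087
Normaliser: 0.0736 + 0.0294 + 0.0264 + 0.087 = 0.2164
Responsibility of Segment IV: 0.087 / 0.2164 ≈ 0.4020

0.4020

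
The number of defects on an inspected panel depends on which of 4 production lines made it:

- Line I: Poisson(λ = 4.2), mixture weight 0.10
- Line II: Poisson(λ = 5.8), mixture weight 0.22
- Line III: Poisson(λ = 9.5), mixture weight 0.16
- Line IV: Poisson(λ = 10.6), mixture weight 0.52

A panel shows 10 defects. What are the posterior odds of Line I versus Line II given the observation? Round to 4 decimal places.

Since P(k|x) ∝ π_k f_k(x), the posterior odds are π_i f_i(x) / (π_j f_j(x)).
Poisson probabilities:
  f_I = 0.00705819
  f_II = 0.0359426
  f_III = 0.123502
  f_IV = 0.122963
0.000705819 / 0.00790736 ≈ 0.0893

0.0893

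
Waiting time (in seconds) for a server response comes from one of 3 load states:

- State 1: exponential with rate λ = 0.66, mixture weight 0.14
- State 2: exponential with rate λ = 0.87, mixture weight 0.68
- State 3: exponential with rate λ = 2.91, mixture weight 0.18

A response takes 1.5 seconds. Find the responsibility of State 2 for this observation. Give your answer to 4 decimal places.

0.7965

The responsibility of component k is P(Z=k) f_k(x) divided by Σ_j P(Z=j) f_j(x).
Component likelihoods at x = 1.5 seconds:
  f_1 = 0.245241
  f_2 = 0.23592
  f_3 = 0.0369996
Multiply by the mixture weights:
  P(Z=1)·f_1 = 0.14 × 0.245241 = 0.0343337
  P(Z=2)·f_2 = 0.68 × 0.23592 = 0.160426
  P(Z=3)·f_3 = 0.18 × 0.0369996 = 0.00665994
Sum: 0.0343337 + 0.160426 + 0.00665994 = 0.201419
P(State 2 | data) = 0.160426 / 0.201419 ≈ 0.7965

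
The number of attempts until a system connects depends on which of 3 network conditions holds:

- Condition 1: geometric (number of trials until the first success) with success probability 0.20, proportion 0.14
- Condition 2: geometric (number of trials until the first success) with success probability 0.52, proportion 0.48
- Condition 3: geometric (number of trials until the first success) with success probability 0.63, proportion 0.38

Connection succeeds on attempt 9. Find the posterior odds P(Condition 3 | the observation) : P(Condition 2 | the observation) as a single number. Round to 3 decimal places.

Only the two components matter; the odds are (w_i f_i(x)) / (w_j f_j(x)).
Component likelihoods at x = 9:
  f_1 = 0.20·(1−0.20)^8 = 0.20·0.167772 = 0.0335544
  f_2 = 0.52·(1−0.52)^8 = 0.52·0.00281793 = 0.00146532
  f_3 = 0.63·(1−0.63)^8 = 0.63·0.000351248 = 0.000221286
Odds = (0.38/0.48) × (0.000221286/0.00146532) = 0.791667 × 0.151015 ≈ 0.120

0.120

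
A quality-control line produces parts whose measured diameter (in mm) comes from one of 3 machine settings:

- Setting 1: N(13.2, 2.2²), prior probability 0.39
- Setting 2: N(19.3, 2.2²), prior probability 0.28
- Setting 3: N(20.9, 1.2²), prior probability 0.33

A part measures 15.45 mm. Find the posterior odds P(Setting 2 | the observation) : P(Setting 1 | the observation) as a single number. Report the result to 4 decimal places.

0.2619

Since P(k|x) ∝ w_k f_k(x), the posterior odds are w_i f_i(x) / (w_j f_j(x)).
Component likelihoods at x = 15.45 mm:
  f_1 = 0.107487
  f_2 = 0.039217
  f_3 = 1.10329e-05
0.0109807 / 0.0419201 ≈ 0.2619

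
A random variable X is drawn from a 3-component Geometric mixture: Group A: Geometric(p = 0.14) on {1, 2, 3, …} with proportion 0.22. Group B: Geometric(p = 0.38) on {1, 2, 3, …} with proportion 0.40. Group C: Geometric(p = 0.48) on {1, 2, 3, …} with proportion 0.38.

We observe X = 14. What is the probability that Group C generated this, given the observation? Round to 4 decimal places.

The responsibility of component k is P(Z=k) f_k(x) divided by Σ_j P(Z=j) f_j(x).
Component likelihoods at x = 14:
  p_A = 0.14·(1−0.14)^13 = 0.14·0.14076 = 0.0197064
  p_B = 0.38·(1−0.38)^13 = 0.38·0.00200029 = 0.000760108
  p_C = 0.48·(1−0.48)^13 = 0.48·0.000203256 = 9.75629e-05
Multiply by the mixture weights:
  P(Z=A)·p_A = 0.22 × 0.0197064 = 0.00433541
  P(Z=B)·p_B = 0.40 × 0.000760108 = 0.000304043
  P(Z=C)·p_C = 0.38 × 9.75629e-05 = 3.70739e-05
Denominator: 0.00433541 + 0.000304043 + 3.70739e-05 = 0.00467653
Responsibility of Group C: 3.70739e-05 / 0.00467653 ≈ 0.0079

0.0079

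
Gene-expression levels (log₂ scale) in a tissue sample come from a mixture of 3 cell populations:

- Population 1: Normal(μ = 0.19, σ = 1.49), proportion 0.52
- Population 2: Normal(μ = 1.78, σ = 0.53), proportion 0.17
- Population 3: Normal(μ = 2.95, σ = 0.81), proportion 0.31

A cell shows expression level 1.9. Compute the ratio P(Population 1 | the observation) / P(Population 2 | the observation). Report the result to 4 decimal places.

0.5778

Since P(k|x) ∝ π_k f_k(x), the posterior odds are π_i f_i(x) / (π_j f_j(x)).
Component likelihoods at x = 1.9:
  p_1 = (1/(1.49·√(2π)))·exp(−(1.9−0.19)²/(2·1.49²)) = 0.267746·exp(-0.65855) = 0.138586
  p_2 = (1/(0.53·√(2π)))·exp(−(1.9−1.78)²/(2·0.53²)) = 0.752721·exp(-0.02563) = 0.733673
  p_3 = (1/(0.81·√(2π)))·exp(−(1.9−2.95)²/(2·0.81²)) = 0.492521·exp(-0.84019) = 0.212586
Posterior odds = (π_1·p_1) / (π_2·p_2) = (0.52·0.138586) / (0.17·0.733673) = 0.0720646 / 0.124724 ≈ 0.5778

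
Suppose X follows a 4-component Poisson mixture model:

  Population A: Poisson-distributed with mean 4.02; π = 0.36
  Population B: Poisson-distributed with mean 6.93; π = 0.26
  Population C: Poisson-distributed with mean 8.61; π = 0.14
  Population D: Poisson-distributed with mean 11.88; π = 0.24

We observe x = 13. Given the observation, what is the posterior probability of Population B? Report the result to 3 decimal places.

0.101

By Bayes' theorem, P(k | x) = π_k f_k(x) / Σ_j π_j f_j(x).
Poisson probabilities:
  p_A = 0.00020644
  p_B = 0.0133534
  p_C = 0.0418297
  p_D = 0.104452
Unnormalised posteriors:
  π_A·p_A = 0.36 × 0.00020644 = 7.43185e-05
  π_B·p_B = 0.26 × 0.0133534 = 0.00347188
  π_C·p_C = 0.14 × 0.0418297 = 0.00585616
  π_D·p_D = 0.24 × 0.104452 = 0.0250684
Normaliser: 7.43185e-05 + 0.00347188 + 0.00585616 + 0.0250684 = 0.0344707
So the posterior for Population B is 0.00347188 / 0.0344707 ≈ 0.101.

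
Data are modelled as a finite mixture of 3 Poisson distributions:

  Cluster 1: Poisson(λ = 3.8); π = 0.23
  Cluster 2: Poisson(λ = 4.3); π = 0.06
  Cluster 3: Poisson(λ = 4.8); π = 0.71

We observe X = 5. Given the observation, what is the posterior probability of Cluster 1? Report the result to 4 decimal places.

0.2022

Posterior ∝ prior × likelihood, so P(k | x) ∝ π_k f_k(x); normalise over all components.
Evaluate each component's likelihood at the observed value:
  f_1 = 0.147713
  f_2 = 0.166224
  f_3 = 0.174748
Weight by the priors:
  π_1·f_1 = 0.23 × 0.147713 = 0.0339739
  π_2·f_2 = 0.06 × 0.166224 = 0.00997346
  π_3·f_3 = 0.71 × 0.174748 = 0.124071
Sum: 0.0339739 + 0.00997346 + 0.124071 = 0.168018
So the posterior for Cluster 1 is 0.0339739 / 0.168018 ≈ 0.2022.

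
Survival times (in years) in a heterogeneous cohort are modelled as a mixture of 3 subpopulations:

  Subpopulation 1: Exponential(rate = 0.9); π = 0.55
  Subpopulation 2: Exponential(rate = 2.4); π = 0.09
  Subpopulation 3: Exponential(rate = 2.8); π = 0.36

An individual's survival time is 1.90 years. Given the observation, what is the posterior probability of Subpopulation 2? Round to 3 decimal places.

0.023

Posterior ∝ prior × likelihood, so P(k | x) ∝ π_k f_k(x); normalise over all components.
Exponential densities:
  p_1 = 0.162779
  p_2 = 0.0251089
  p_3 = 0.0136997
Multiply by the mixture weights:
  π_1·p_1 = 0.55 × 0.162779 = 0.0895286
  π_2·p_2 = 0.09 × 0.0251089 = 0.0022598
  π_3·p_3 = 0.36 × 0.0136997 = 0.0049319
Marginal: 0.0895286 + 0.0022598 + 0.0049319 = 0.0967203
Responsibility of Subpopulation 2: 0.0022598 / 0.0967203 ≈ 0.023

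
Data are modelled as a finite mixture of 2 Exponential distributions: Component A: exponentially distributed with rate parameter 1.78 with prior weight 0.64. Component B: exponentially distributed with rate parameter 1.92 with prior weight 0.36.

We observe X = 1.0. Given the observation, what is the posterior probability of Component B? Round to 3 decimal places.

P(component k | x) = π_k·f_k(x) / marginal(x), where marginal(x) = Σ_j π_j·f_j(x).
Evaluate each component's likelihood at the observed value:
  f_A = 1.78·e^(−1.78·1.0) = 1.78·e^(−1.7800) = 0.300176
  f_B = 1.92·e^(−1.92·1.0) = 1.92·e^(−1.9200) = 0.281485
Multiply by the mixture weights:
  π_A·f_A = 0.64 × 0.300176 = 0.192113
  π_B·f_B = 0.36 × 0.281485 = 0.101335
Normaliser: 0.192113 + 0.101335 = 0.293447
P(Component B | the observation) ≈ 0.345

0.345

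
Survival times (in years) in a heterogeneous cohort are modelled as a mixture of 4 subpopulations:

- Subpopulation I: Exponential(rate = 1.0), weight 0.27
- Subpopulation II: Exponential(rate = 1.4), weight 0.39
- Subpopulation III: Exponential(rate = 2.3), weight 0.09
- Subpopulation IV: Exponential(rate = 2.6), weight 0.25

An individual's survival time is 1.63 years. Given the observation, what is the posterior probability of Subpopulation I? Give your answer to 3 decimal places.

Apply Bayes' rule: the posterior for each component is proportional to its prior times its likelihood at x.
Exponential densities:
  L_I = 1.0·e^(−1.0·1.63) = 1.0·e^(−1.6300) = 0.19593
  L_II = 1.4·e^(−1.4·1.63) = 1.4·e^(−2.2820) = 0.142912
  L_III = 2.3·e^(−2.3·1.63) = 2.3·e^(−3.7490) = 0.0541449
  L_IV = 2.6·e^(−2.6·1.63) = 2.6·e^(−4.2380) = 0.0375347
Weight by the priors:
  w_I·L_I = 0.27 × 0.19593 = 0.052901
  w_II·L_II = 0.39 × 0.142912 = 0.0557356
  w_III·L_III = 0.09 × 0.0541449 = 0.00487304
  w_IV·L_IV = 0.25 × 0.0375347 = 0.00938368
Evidence: 0.052901 + 0.0557356 + 0.00487304 + 0.00938368 = 0.122893
P(Subpopulation I | x) ≈ 0.430

0.430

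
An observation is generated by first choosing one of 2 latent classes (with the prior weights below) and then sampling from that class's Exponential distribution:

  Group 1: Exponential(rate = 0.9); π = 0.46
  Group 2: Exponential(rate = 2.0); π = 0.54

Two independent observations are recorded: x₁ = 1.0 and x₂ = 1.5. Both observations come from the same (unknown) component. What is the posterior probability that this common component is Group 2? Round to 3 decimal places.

P(component k | x) = w_k·f_k(x) / marginal(x), where marginal(x) = Σ_j w_j·f_j(x).
Since both observations come from the same component, the likelihood for component k is f_k(x₁)·f_k(x₂).
  L_1 = [0.9·e^(−0.9·1.0) = 0.9·e^(−0.9000) = 0.365913] × [0.233316] = 0.0853734
  L_2 = [2.0·e^(−2.0·1.0) = 2.0·e^(−2.0000) = 0.270671] × [0.0995741] = 0.0269518
Prior × likelihood for each component:
  w_1·L_1 = 0.46 × 0.0853734 = 0.0392718
  w_2·L_2 = 0.54 × 0.0269518 = 0.014554
Marginal: 0.0392718 + 0.014554 = 0.0538257
Responsibility of Group 2: 0.014554 / 0.0538257 ≈ 0.270

0.270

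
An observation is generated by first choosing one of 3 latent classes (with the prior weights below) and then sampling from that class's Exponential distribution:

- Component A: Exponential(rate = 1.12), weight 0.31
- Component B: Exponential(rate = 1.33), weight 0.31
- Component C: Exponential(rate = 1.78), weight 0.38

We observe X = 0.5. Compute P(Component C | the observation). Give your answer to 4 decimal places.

Posterior ∝ prior × likelihood, so P(k | x) ∝ π_k f_k(x); normalise over all components.
Exponential densities:
  p_A = 0.639754
  p_B = 0.683984
  p_C = 0.730967
Unnormalised posteriors:
  π_A·p_A = 0.31 × 0.639754 = 0.198324
  π_B·p_B = 0.31 × 0.683984 = 0.212035
  π_C·p_C = 0.38 × 0.730967 = 0.277768
Evidence: 0.198324 + 0.212035 + 0.277768 = 0.688126
P(Component C | x) = 0.277768 / 0.688126 ≈ 0.4037

0.4037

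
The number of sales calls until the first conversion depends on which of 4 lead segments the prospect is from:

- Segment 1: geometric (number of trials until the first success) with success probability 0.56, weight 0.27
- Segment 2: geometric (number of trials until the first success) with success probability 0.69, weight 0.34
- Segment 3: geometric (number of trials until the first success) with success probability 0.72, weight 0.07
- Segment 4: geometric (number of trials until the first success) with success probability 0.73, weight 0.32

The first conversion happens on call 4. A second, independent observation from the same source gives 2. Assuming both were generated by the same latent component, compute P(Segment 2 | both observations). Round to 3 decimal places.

0.258

The responsibility of component k is w_k f_k(x) divided by Σ_j w_j f_j(x).
Since both observations come from the same component, the likelihood for component k is f_k(x₁)·f_k(x₂).
  f_1 = [0.047703] × [0.2464] = 0.011754
  f_2 = [0.0205558] × [0.2139] = 0.00439688
  f_3 = [0.0158054] × [0.2016] = 0.00318638
  f_4 = [0.0143686] × [0.1971] = 0.00283205
Multiply by the mixture weights:
  w_1·f_1 = 0.27 × 0.011754 = 0.00317359
  w_2·f_2 = 0.34 × 0.00439688 = 0.00149494
  w_3·f_3 = 0.07 × 0.00318638 = 0.000223046
  w_4·f_4 = 0.32 × 0.00283205 = 0.000906256
Denominator: 0.00317359 + 0.00149494 + 0.000223046 + 0.000906256 = 0.00579783
P(Segment 2 | x₁,x₂) ≈ 0.258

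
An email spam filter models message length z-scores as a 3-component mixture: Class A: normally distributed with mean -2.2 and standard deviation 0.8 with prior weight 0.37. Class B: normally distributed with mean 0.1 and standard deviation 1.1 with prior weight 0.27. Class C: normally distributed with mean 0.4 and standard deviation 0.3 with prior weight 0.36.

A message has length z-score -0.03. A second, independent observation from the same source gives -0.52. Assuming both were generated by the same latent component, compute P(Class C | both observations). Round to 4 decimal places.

0.0638

Posterior ∝ prior × likelihood, so P(k | x) ∝ π_k f_k(x); normalise over all components.
Since both observations come from the same component, the likelihood for component k is f_k(x₁)·f_k(x₂).
  p_A = [0.0125929] × [0.0549795] = 0.000692351
  p_B = [0.360151] × [0.309409] = 0.111434
  p_C = [0.476071] × [0.0120681] = 0.00574528
Unnormalised posteriors:
  π_A·p_A = 0.37 × 0.000692351 = 0.00025617
  π_B·p_B = 0.27 × 0.111434 = 0.0300871
  π_C·p_C = 0.36 × 0.00574528 = 0.0020683
Marginal: 0.00025617 + 0.0300871 + 0.0020683 = 0.0324116
P(Class C | data) ≈ 0.0638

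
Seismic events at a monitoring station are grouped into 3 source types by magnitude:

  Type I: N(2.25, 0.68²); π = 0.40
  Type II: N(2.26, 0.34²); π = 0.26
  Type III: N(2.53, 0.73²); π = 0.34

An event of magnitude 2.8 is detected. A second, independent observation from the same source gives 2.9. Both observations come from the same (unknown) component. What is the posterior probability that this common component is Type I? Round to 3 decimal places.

Posterior ∝ prior × likelihood, so P(k | x) ∝ w_k f_k(x); normalise over all components.
Since both observations come from the same component, the likelihood for component k is f_k(x₁)·f_k(x₂).
  p_I = [(1/(0.68·√(2π)))·exp(−(2.8−2.25)²/(2·0.68²)) = 0.586680·exp(-0.32710) = 0.423004] × [0.371528] = 0.157158
  p_II = [(1/(0.34·√(2π)))·exp(−(2.8−2.26)²/(2·0.34²)) = 1.173360·exp(-1.26125) = 0.332414] × [0.199537] = 0.0663289
  p_III = [(1/(0.73·√(2π)))·exp(−(2.8−2.53)²/(2·0.73²)) = 0.546496·exp(-0.06840) = 0.510366] × [0.480621] = 0.245293
Unnormalised posteriors:
  w_I·p_I = 0.40 × 0.157158 = 0.0628631
  w_II·p_II = 0.26 × 0.0663289 = 0.0172455
  w_III·p_III = 0.34 × 0.245293 = 0.0833995
Denominator: 0.0628631 + 0.0172455 + 0.0833995 = 0.163508
So the posterior for Type I is 0.0628631 / 0.163508 ≈ 0.384.

0.384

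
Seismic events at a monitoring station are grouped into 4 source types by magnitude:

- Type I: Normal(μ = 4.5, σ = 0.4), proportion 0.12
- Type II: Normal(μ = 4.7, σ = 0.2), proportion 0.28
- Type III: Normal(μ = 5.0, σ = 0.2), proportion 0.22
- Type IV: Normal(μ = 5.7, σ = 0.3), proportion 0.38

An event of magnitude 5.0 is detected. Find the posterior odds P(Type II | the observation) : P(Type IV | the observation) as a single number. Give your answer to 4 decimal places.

5.4592

Only the two components matter; the odds are (π_i f_i(x)) / (π_j f_j(x)).
Normal densities:
  p_I = 0.456623
  p_II = 0.647588
  p_III = 1.99471
  p_IV = 0.0874063
0.181325 / 0.0332144 ≈ 5.4592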